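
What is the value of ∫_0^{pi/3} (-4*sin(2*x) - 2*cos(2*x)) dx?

-3 - sqrt(3)/2

An antiderivative is F(x) = -sin(2*x) + 2*cos(2*x).
Then F(pi/3) - F(0) = (-1 - sqrt(3)/2) - (2) = -3 - sqrt(3)/2.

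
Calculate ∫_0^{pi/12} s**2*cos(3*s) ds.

Integrate by parts twice (u = s^2, dv = cos(3*s) ds).
An antiderivative is F(s) = s**2*sin(3*s)/3 + 2*s*cos(3*s)/9 - 2*sin(3*s)/27.
Then F(pi/12) - F(0) = (sqrt(2)*(-32 + pi**2 + 8*pi)/864) - (0) = sqrt(2)*(-32 + pi**2 + 8*pi)/864.

sqrt(2)*(-32 + pi**2 + 8*pi)/864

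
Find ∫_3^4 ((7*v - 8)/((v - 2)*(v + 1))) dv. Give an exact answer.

Factor the denominator: v**2 - v - 2 = (v + 1)(v - 2).
Partial fractions: (7*v - 8)/((v - 2)*(v + 1)) = 5/(v + 1) + 2/(v - 2).
An antiderivative is F(v) = 2*log(v - 2) + 5*log(v + 1).
Then F(4) - F(3) = (2*log(2) + 5*log(5)) - (10*log(2)) = -8*log(2) + 5*log(5).

-8*log(2) + 5*log(5)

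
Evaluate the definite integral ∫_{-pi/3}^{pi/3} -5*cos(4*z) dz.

5*sqrt(3)/4

An antiderivative is F(z) = -5*sin(4*z)/4.
Then F(pi/3) - F(-pi/3) = (5*sqrt(3)/8) - (-5*sqrt(3)/8) = 5*sqrt(3)/4.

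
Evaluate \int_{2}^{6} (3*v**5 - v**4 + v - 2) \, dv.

108776/5

By the power rule, an antiderivative is F(v) = v**6/2 - v**5/5 + v**2/2 - 2*v.
Then F(6) - F(2) = (108894/5) - (118/5) = 108776/5.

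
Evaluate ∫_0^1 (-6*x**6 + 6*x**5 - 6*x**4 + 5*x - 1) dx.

By the power rule, an antiderivative is F(x) = -6*x**7/7 + x**6 - 6*x**5/5 + 5*x**2/2 - x.
Then F(1) - F(0) = (31/70) - (0) = 31/70.

31/70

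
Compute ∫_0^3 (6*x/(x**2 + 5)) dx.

Let u = x**2 + 5, so du = 2*x dx. When x = 0, u = 5; when x = 3, u = 14.
The integral becomes 3·∫ 1/u du from 5 to 14, with antiderivative 3*log(u).
Back in x: F(x) = 3*log(x**2 + 5).
Then F(3) - F(0) = (3*log(2) + 3*log(7)) - (3*log(5)) = -3*log(5) + 3*log(2) + 3*log(7).

-3*log(5) + 3*log(2) + 3*log(7)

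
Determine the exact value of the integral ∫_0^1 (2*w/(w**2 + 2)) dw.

log(3/2)

Let u = w**2 + 2, so du = 2*w dw. When w = 0, u = 2; when w = 1, u = 3.
The integral becomes ∫ 1/u du from 2 to 3, with antiderivative log(u).
Back in w: F(w) = log(w**2 + 2).
Then F(1) - F(0) = (log(3)) - (log(2)) = log(3/2).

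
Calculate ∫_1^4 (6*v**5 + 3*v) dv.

By the power rule, an antiderivative is F(v) = v**6 + 3*v**2/2.
Then F(4) - F(1) = (4120) - (5/2) = 8235/2.

8235/2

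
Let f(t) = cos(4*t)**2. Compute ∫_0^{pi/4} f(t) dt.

Use the identity cos^2(4*t) = (1 + cos(8*t))/2.
An antiderivative is F(t) = t/2 + sin(8*t)/16.
Then F(pi/4) - F(0) = (pi/8) - (0) = pi/8.

pi/8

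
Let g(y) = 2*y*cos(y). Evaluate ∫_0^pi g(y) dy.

Integrate by parts once (u = y, dv = 2*cos(y) dy).
An antiderivative is F(y) = 2*y*sin(y) + 2*cos(y).
Then F(pi) - F(0) = (-2) - (2) = -4.

-4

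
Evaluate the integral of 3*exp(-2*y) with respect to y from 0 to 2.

An antiderivative is F(y) = -3*exp(-2*y)/2.
Then F(2) - F(0) = (-3*exp(-4)/2) - (-3/2) = 3/2 - 3*exp(-4)/2.

3/2 - 3*exp(-4)/2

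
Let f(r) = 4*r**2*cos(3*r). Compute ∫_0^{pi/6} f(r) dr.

Integrate by parts twice (u = r^2, dv = 4*cos(3*r) dr).
An antiderivative is F(r) = 4*r**2*sin(3*r)/3 + 8*r*cos(3*r)/9 - 8*sin(3*r)/27.
Then F(pi/6) - F(0) = (-8/27 + pi**2/27) - (0) = -8/27 + pi**2/27.

-8/27 + pi**2/27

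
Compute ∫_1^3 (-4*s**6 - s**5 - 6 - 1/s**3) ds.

By the power rule, an antiderivative is F(s) = -4*s**7/7 - s**6/6 - 6*s + 1/(2*s**2).
Then F(3) - F(1) = (-87517/63) - (-131/21) = -87124/63.

-87124/63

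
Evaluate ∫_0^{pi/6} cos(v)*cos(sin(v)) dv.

Let u = sin(v), so du = cos(v) dv. When v = 0, u = 0; when v = pi/6, u = 1/2.
The integral becomes ∫ cos(u) du from 0 to 1/2, with antiderivative sin(u).
Back in v: F(v) = sin(sin(v)).
Then F(pi/6) - F(0) = (sin(1/2)) - (0) = sin(1/2).

sin(1/2)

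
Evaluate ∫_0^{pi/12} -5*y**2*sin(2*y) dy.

-5*sqrt(3)/8 - 5*pi/48 + 5*sqrt(3)*pi**2/576 + 5/4

Integrate by parts twice (u = y^2, dv = -5*sin(2*y) dy).
An antiderivative is F(y) = 5*y**2*cos(2*y)/2 - 5*y*sin(2*y)/2 - 5*cos(2*y)/4.
Then F(pi/12) - F(0) = (-5*sqrt(3)/8 - 5*pi/48 + 5*sqrt(3)*pi**2/576) - (-5/4) = -5*sqrt(3)/8 - 5*pi/48 + 5*sqrt(3)*pi**2/576 + 5/4.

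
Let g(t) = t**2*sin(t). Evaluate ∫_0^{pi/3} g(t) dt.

Integrate by parts twice (u = t^2, dv = sin(t) dt).
An antiderivative is F(t) = -t**2*cos(t) + 2*t*sin(t) + 2*cos(t).
Then F(pi/3) - F(0) = (-pi**2/18 + 1 + sqrt(3)*pi/3) - (2) = -1 - pi**2/18 + sqrt(3)*pi/3.

-1 - pi**2/18 + sqrt(3)*pi/3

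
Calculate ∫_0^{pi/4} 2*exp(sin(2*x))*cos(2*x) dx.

-1 + E

Let u = sin(2*x), so du = 2*cos(2*x) dx. When x = 0, u = 0; when x = pi/4, u = 1.
The integral becomes ∫ exp(u) du from 0 to 1, with antiderivative exp(u).
Back in x: F(x) = exp(sin(2*x)).
Then F(pi/4) - F(0) = (E) - (1) = -1 + E.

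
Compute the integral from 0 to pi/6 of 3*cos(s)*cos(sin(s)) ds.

Let u = sin(s), so du = cos(s) ds. When s = 0, u = 0; when s = pi/6, u = 1/2.
The integral becomes 3·∫ cos(u) du from 0 to 1/2, with antiderivative 3*sin(u).
Back in s: F(s) = 3*sin(sin(s)).
Then F(pi/6) - F(0) = (3*sin(1/2)) - (0) = 3*sin(1/2).

3*sin(1/2)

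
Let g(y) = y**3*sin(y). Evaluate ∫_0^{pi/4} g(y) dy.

sqrt(2)*(-384 - pi**3 + 12*pi**2 + 96*pi)/128

Integrate by parts 3 times (u = y^3, dv = sin(y) dy).
An antiderivative is F(y) = -y**3*cos(y) + 3*y**2*sin(y) + 6*y*cos(y) - 6*sin(y).
Then F(pi/4) - F(0) = (sqrt(2)*(-384 - pi**3 + 12*pi**2 + 96*pi)/128) - (0) = sqrt(2)*(-384 - pi**3 + 12*pi**2 + 96*pi)/128.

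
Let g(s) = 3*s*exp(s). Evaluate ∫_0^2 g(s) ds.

3 + 3*exp(2)

Integrate by parts once (u = s, dv = 3*exp(s) ds).
An antiderivative is F(s) = (3*s - 3)*exp(s).
Then F(2) - F(0) = (3*exp(2)) - (-3) = 3 + 3*exp(2).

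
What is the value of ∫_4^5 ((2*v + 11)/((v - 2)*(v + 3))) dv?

Factor the denominator: v**2 + v - 6 = (v + 3)(v - 2).
Partial fractions: (2*v + 11)/((v - 2)*(v + 3)) = -1/(v + 3) + 3/(v - 2).
An antiderivative is F(v) = 3*log(v - 2) - log(v + 3).
Then F(5) - F(4) = (log(27/8)) - (log(8/7)) = -6*log(2) + log(7) + 3*log(3).

-6*log(2) + log(7) + 3*log(3)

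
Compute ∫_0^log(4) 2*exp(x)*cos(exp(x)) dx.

Let u = exp(x), so du = exp(x) dx. When x = 0, u = 1; when x = log(4), u = 4.
The integral becomes 2·∫ cos(u) du from 1 to 4, with antiderivative 2*sin(u).
Back in x: F(x) = 2*sin(exp(x)).
Then F(log(4)) - F(0) = (2*sin(4)) - (2*sin(1)) = -2*sin(1) + 2*sin(4).

-2*sin(1) + 2*sin(4)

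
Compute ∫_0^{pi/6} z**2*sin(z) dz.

-2 - sqrt(3)*pi**2/72 + pi/6 + sqrt(3)

Integrate by parts twice (u = z^2, dv = sin(z) dz).
An antiderivative is F(z) = -z**2*cos(z) + 2*z*sin(z) + 2*cos(z).
Then F(pi/6) - F(0) = (-sqrt(3)*pi**2/72 + pi/6 + sqrt(3)) - (2) = -2 - sqrt(3)*pi**2/72 + pi/6 + sqrt(3).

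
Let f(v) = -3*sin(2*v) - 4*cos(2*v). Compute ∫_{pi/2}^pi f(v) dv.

3

An antiderivative is F(v) = -2*sin(2*v) + 3*cos(2*v)/2.
Then F(pi) - F(pi/2) = (3/2) - (-3/2) = 3.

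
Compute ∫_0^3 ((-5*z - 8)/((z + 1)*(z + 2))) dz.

Factor the denominator: z**2 + 3*z + 2 = (z + 2)(z + 1).
Partial fractions: (-5*z - 8)/((z + 1)*(z + 2)) = -2/(z + 2) - 3/(z + 1).
An antiderivative is F(z) = -3*log(z + 1) - 2*log(z + 2).
Then F(3) - F(0) = (-6*log(2) - 2*log(5)) - (-log(4)) = -2*log(5) - 4*log(2).

-2*log(5) - 4*log(2)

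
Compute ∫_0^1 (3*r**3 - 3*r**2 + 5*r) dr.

By the power rule, an antiderivative is F(r) = 3*r**4/4 - r**3 + 5*r**2/2.
Then F(1) - F(0) = (9/4) - (0) = 9/4.

9/4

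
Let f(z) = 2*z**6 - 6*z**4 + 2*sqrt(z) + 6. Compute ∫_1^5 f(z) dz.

20*sqrt(5)/3 + 1952476/105

By the power rule, an antiderivative is F(z) = 2*z**7/7 - 6*z**5/5 + 4*z**(3/2)/3 + 6*z.
Then F(5) - F(1) = (20*sqrt(5)/3 + 130210/7) - (674/105) = 20*sqrt(5)/3 + 1952476/105.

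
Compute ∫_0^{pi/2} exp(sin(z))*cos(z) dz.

Let u = sin(z), so du = cos(z) dz. When z = 0, u = 0; when z = pi/2, u = 1.
The integral becomes ∫ exp(u) du from 0 to 1, with antiderivative exp(u).
Back in z: F(z) = exp(sin(z)).
Then F(pi/2) - F(0) = (E) - (1) = -1 + E.

-1 + E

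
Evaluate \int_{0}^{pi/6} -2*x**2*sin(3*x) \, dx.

4/27 - 2*pi/27

Integrate by parts twice (u = x^2, dv = -2*sin(3*x) dx).
An antiderivative is F(x) = 2*x**2*cos(3*x)/3 - 4*x*sin(3*x)/9 - 4*cos(3*x)/27.
Then F(pi/6) - F(0) = (-2*pi/27) - (-4/27) = 4/27 - 2*pi/27.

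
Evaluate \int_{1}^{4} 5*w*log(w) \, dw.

Integrate by parts once (u = ln w, dv = 5*w dw).
An antiderivative is F(w) = 5*w**2*(2*log(w) - 1)/4.
Then F(4) - F(1) = (-20 + 80*log(2)) - (-5/4) = -75/4 + 80*log(2).

-75/4 + 80*log(2)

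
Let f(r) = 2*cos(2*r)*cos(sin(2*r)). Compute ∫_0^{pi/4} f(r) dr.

Let u = sin(2*r), so du = 2*cos(2*r) dr. When r = 0, u = 0; when r = pi/4, u = 1.
The integral becomes ∫ cos(u) du from 0 to 1, with antiderivative sin(u).
Back in r: F(r) = sin(sin(2*r)).
Then F(pi/4) - F(0) = (sin(1)) - (0) = sin(1).

sin(1)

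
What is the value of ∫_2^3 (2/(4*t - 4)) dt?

log(2)/2

An antiderivative is F(t) = log(4*t - 4)/2.
Then F(3) - F(2) = (3*log(2)/2) - (log(2)) = log(2)/2.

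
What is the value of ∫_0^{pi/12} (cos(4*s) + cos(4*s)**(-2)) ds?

3*sqrt(3)/8

An antiderivative is F(s) = sin(4*s)/4 + tan(4*s)/4.
Then F(pi/12) - F(0) = (3*sqrt(3)/8) - (0) = 3*sqrt(3)/8.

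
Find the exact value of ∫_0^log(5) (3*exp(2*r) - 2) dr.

An antiderivative is F(r) = 3*exp(2*r)/2 - 2*r.
Then F(log(5)) - F(0) = (75/2 - log(25)) - (3/2) = 36 - 2*log(5).

36 - 2*log(5)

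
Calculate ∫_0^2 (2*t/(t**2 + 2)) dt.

Let u = t**2 + 2, so du = 2*t dt. When t = 0, u = 2; when t = 2, u = 6.
The integral becomes ∫ 1/u du from 2 to 6, with antiderivative log(u).
Back in t: F(t) = log(t**2 + 2).
Then F(2) - F(0) = (log(6)) - (log(2)) = log(3).

log(3)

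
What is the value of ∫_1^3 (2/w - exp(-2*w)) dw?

(-exp(4) + 1 + 4*exp(6)*log(3))*exp(-6)/2

An antiderivative is F(w) = 2*log(w) + exp(-2*w)/2.
Then F(3) - F(1) = (exp(-6)/2 + 2*log(3)) - (exp(-2)/2) = (-exp(4) + 1 + 4*exp(6)*log(3))*exp(-6)/2.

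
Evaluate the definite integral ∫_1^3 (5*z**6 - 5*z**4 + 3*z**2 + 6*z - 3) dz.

9544/7

By the power rule, an antiderivative is F(z) = 5*z**7/7 - z**5 + z**3 + 3*z**2 - 3*z.
Then F(3) - F(1) = (9549/7) - (5/7) = 9544/7.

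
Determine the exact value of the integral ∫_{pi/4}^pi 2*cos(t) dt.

-sqrt(2)

An antiderivative is F(t) = 2*sin(t).
Then F(pi) - F(pi/4) = (0) - (sqrt(2)) = -sqrt(2).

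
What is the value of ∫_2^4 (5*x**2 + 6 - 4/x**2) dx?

313/3

By the power rule, an antiderivative is F(x) = 5*x**3/3 + 6*x + 4/x.
Then F(4) - F(2) = (395/3) - (82/3) = 313/3.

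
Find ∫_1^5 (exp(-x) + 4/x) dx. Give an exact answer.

An antiderivative is F(x) = 4*log(x) - exp(-x).
Then F(5) - F(1) = (-exp(-5) + 4*log(5)) - (-exp(-1)) = -exp(-5) + exp(-1) + 4*log(5).

-exp(-5) + exp(-1) + 4*log(5)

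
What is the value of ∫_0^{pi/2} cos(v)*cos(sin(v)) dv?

sin(1)

Let u = sin(v), so du = cos(v) dv. When v = 0, u = 0; when v = pi/2, u = 1.
The integral becomes ∫ cos(u) du from 0 to 1, with antiderivative sin(u).
Back in v: F(v) = sin(sin(v)).
Then F(pi/2) - F(0) = (sin(1)) - (0) = sin(1).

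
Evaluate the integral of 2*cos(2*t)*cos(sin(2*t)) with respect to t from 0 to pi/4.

Let u = sin(2*t), so du = 2*cos(2*t) dt. When t = 0, u = 0; when t = pi/4, u = 1.
The integral becomes ∫ cos(u) du from 0 to 1, with antiderivative sin(u).
Back in t: F(t) = sin(sin(2*t)).
Then F(pi/4) - F(0) = (sin(1)) - (0) = sin(1).

sin(1)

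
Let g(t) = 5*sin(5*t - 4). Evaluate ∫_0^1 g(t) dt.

Let u = 5*t - 4, so du = 5 dt. When t = 0, u = -4; when t = 1, u = 1.
The integral becomes ∫ sin(u) du from -4 to 1, with antiderivative -cos(u).
Back in t: F(t) = -cos(5*t - 4).
Then F(1) - F(0) = (-cos(1)) - (-cos(4)) = cos(4) - cos(1).

cos(4) - cos(1)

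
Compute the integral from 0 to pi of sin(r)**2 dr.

pi/2

Use the identity sin^2(r) = (1 - cos(2*r))/2.
An antiderivative is F(r) = r/2 - sin(2*r)/4.
Then F(pi) - F(0) = (pi/2) - (0) = pi/2.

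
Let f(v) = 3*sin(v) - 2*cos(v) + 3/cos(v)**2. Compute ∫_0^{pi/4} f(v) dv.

6 - 5*sqrt(2)/2

An antiderivative is F(v) = -2*sin(v) - 3*cos(v) + 3*tan(v).
Then F(pi/4) - F(0) = (3 - 5*sqrt(2)/2) - (-3) = 6 - 5*sqrt(2)/2.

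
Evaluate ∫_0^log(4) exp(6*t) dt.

Let u = exp(t), so du = exp(t) dt. When t = 0, u = 1; when t = log(4), u = 4.
The integral becomes ∫ u**5 du from 1 to 4, with antiderivative u**6/6.
Back in t: F(t) = exp(6*t)/6.
Then F(log(4)) - F(0) = (2048/3) - (1/6) = 1365/2.

1365/2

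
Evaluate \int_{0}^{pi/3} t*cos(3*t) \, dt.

Integrate by parts once (u = t, dv = cos(3*t) dt).
An antiderivative is F(t) = t*sin(3*t)/3 + cos(3*t)/9.
Then F(pi/3) - F(0) = (-1/9) - (1/9) = -2/9.

-2/9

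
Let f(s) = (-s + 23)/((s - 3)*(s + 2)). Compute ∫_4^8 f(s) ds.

Factor the denominator: s**2 - s - 6 = (s + 2)(s - 3).
Partial fractions: (-s + 23)/((s - 3)*(s + 2)) = -5/(s + 2) + 4/(s - 3).
An antiderivative is F(s) = 4*log(s - 3) - 5*log(s + 2).
Then F(8) - F(4) = (-5*log(2) - log(5)) - (-5*log(3) - 5*log(2)) = -log(5) + 5*log(3).

-log(5) + 5*log(3)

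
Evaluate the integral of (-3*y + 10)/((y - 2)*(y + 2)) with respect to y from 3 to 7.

Factor the denominator: y**2 - 4 = (y + 2)(y - 2).
Partial fractions: (-3*y + 10)/((y - 2)*(y + 2)) = -4/(y + 2) + 1/(y - 2).
An antiderivative is F(y) = log(y - 2) - 4*log(y + 2).
Then F(7) - F(3) = (-8*log(3) + log(5)) - (-4*log(5)) = -8*log(3) + 5*log(5).

-8*log(3) + 5*log(5)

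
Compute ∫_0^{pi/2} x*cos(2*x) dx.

-1/2

Integrate by parts once (u = x, dv = cos(2*x) dx).
An antiderivative is F(x) = x*sin(2*x)/2 + cos(2*x)/4.
Then F(pi/2) - F(0) = (-1/4) - (1/4) = -1/2.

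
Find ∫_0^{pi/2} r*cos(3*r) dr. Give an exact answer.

Integrate by parts once (u = r, dv = cos(3*r) dr).
An antiderivative is F(r) = r*sin(3*r)/3 + cos(3*r)/9.
Then F(pi/2) - F(0) = (-pi/6) - (1/9) = -pi/6 - 1/9.

-pi/6 - 1/9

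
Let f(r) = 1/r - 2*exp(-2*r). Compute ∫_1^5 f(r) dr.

-exp(-2) + exp(-10) + log(5)

An antiderivative is F(r) = log(r) + exp(-2*r).
Then F(5) - F(1) = (exp(-10) + log(5)) - (exp(-2)) = -exp(-2) + exp(-10) + log(5).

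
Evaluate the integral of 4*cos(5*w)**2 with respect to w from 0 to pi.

2*pi

Use the identity cos^2(5*w) = (1 + cos(10*w))/2.
An antiderivative is F(w) = 2*w + sin(10*w)/5.
Then F(pi) - F(0) = (2*pi) - (0) = 2*pi.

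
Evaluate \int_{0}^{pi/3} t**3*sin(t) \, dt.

Integrate by parts 3 times (u = t^3, dv = sin(t) dt).
An antiderivative is F(t) = -t**3*cos(t) + 3*t**2*sin(t) + 6*t*cos(t) - 6*sin(t).
Then F(pi/3) - F(0) = (-3*sqrt(3) - pi**3/54 + sqrt(3)*pi**2/6 + pi) - (0) = -3*sqrt(3) - pi**3/54 + sqrt(3)*pi**2/6 + pi.

-3*sqrt(3) - pi**3/54 + sqrt(3)*pi**2/6 + pi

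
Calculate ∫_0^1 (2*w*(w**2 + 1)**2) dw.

7/3

Let u = w**2 + 1, so du = 2*w dw. When w = 0, u = 1; when w = 1, u = 2.
The integral becomes ∫ u**2 du from 1 to 2, with antiderivative u**3/3.
Back in w: F(w) = (w**2 + 1)**3/3.
Then F(1) - F(0) = (8/3) - (1/3) = 7/3.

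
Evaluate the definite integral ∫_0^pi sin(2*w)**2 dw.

pi/2

Use the identity sin^2(2*w) = (1 - cos(4*w))/2.
An antiderivative is F(w) = w/2 - sin(4*w)/8.
Then F(pi) - F(0) = (pi/2) - (0) = pi/2.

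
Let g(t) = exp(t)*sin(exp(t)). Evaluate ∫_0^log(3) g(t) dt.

Let u = exp(t), so du = exp(t) dt. When t = 0, u = 1; when t = log(3), u = 3.
The integral becomes ∫ sin(u) du from 1 to 3, with antiderivative -cos(u).
Back in t: F(t) = -cos(exp(t)).
Then F(log(3)) - F(0) = (-cos(3)) - (-cos(1)) = cos(1) - cos(3).

cos(1) - cos(3)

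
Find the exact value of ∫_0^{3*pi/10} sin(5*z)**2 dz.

3*pi/20

Use the identity sin^2(5*z) = (1 - cos(10*z))/2.
An antiderivative is F(z) = z/2 - sin(10*z)/20.
Then F(3*pi/10) - F(0) = (3*pi/20) - (0) = 3*pi/20.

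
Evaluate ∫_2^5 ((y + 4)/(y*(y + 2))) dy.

Factor the denominator: y**2 + 2*y = (y + 2)y.
Partial fractions: (y + 4)/(y*(y + 2)) = -1/(y + 2) + 2/y.
An antiderivative is F(y) = 2*log(y) - log(y + 2).
Then F(5) - F(2) = (log(25/7)) - (0) = log(25/7).

log(25/7)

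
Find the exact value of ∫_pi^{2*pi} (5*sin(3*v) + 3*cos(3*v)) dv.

An antiderivative is F(v) = sin(3*v) - 5*cos(3*v)/3.
Then F(2*pi) - F(pi) = (-5/3) - (5/3) = -10/3.

-10/3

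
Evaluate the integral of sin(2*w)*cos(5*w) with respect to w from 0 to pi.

Use the identity sin(2*w)cos(5*w) = [sin(7*w) + sin(-3*w)]/2.
An antiderivative is F(w) = cos(3*w)/6 - cos(7*w)/14.
Then F(pi) - F(0) = (-2/21) - (2/21) = -4/21.

-4/21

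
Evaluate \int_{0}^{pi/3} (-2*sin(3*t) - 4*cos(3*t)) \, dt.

-4/3

An antiderivative is F(t) = -4*sin(3*t)/3 + 2*cos(3*t)/3.
Then F(pi/3) - F(0) = (-2/3) - (2/3) = -4/3.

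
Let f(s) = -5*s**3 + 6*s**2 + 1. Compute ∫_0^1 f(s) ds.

7/4

By the power rule, an antiderivative is F(s) = -5*s**4/4 + 2*s**3 + s.
Then F(1) - F(0) = (7/4) - (0) = 7/4.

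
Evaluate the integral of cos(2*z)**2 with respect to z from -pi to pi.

pi

Use the identity cos^2(2*z) = (1 + cos(4*z))/2.
An antiderivative is F(z) = z/2 + sin(4*z)/8.
Then F(pi) - F(-pi) = (pi/2) - (-pi/2) = pi.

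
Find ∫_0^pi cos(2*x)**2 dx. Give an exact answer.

pi/2

Use the identity cos^2(2*x) = (1 + cos(4*x))/2.
An antiderivative is F(x) = x/2 + sin(4*x)/8.
Then F(pi) - F(0) = (pi/2) - (0) = pi/2.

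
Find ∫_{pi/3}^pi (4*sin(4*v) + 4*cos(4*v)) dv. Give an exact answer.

An antiderivative is F(v) = sin(4*v) - cos(4*v).
Then F(pi) - F(pi/3) = (-1) - (1/2 - sqrt(3)/2) = -3/2 + sqrt(3)/2.

-3/2 + sqrt(3)/2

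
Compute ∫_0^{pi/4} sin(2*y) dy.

1/2

An antiderivative is F(y) = -cos(2*y)/2.
Then F(pi/4) - F(0) = (0) - (-1/2) = 1/2.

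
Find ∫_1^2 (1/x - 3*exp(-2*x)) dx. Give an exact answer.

-3*exp(-2)/2 + 3*exp(-4)/2 + log(2)

An antiderivative is F(x) = log(x) + 3*exp(-2*x)/2.
Then F(2) - F(1) = (3*exp(-4)/2 + log(2)) - (3*exp(-2)/2) = -3*exp(-2)/2 + 3*exp(-4)/2 + log(2).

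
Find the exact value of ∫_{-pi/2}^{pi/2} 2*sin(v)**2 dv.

Use the identity sin^2(v) = (1 - cos(2*v))/2.
An antiderivative is F(v) = v - sin(2*v)/2.
Then F(pi/2) - F(-pi/2) = (pi/2) - (-pi/2) = pi.

pi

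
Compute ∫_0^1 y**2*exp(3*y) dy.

Integrate by parts twice (u = y^2, dv = exp(3*y) dy).
An antiderivative is F(y) = (9*y**2 - 6*y + 2)*exp(3*y)/27.
Then F(1) - F(0) = (5*exp(3)/27) - (2/27) = -2/27 + 5*exp(3)/27.

-2/27 + 5*exp(3)/27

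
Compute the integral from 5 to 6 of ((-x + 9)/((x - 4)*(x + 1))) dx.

log(72/49)

Factor the denominator: x**2 - 3*x - 4 = (x + 1)(x - 4).
Partial fractions: (-x + 9)/((x - 4)*(x + 1)) = -2/(x + 1) + 1/(x - 4).
An antiderivative is F(x) = log(x - 4) - 2*log(x + 1).
Then F(6) - F(5) = (log(2/49)) - (-log(36)) = log(72/49).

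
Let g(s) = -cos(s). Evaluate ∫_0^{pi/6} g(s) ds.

-1/2

An antiderivative is F(s) = -sin(s).
Then F(pi/6) - F(0) = (-1/2) - (0) = -1/2.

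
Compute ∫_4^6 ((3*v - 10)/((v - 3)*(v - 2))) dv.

log(16/3)

Factor the denominator: v**2 - 5*v + 6 = (v - 2)(v - 3).
Partial fractions: (3*v - 10)/((v - 3)*(v - 2)) = 4/(v - 2) - 1/(v - 3).
An antiderivative is F(v) = -log(v - 3) + 4*log(v - 2).
Then F(6) - F(4) = (-log(3) + 8*log(2)) - (log(16)) = log(16/3).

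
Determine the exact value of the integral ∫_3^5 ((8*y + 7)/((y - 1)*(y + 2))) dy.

-3*log(5) + 5*log(2) + 3*log(7)

Factor the denominator: y**2 + y - 2 = (y + 2)(y - 1).
Partial fractions: (8*y + 7)/((y - 1)*(y + 2)) = 3/(y + 2) + 5/(y - 1).
An antiderivative is F(y) = 5*log(y - 1) + 3*log(y + 2).
Then F(5) - F(3) = (3*log(7) + 10*log(2)) - (5*log(2) + 3*log(5)) = -3*log(5) + 5*log(2) + 3*log(7).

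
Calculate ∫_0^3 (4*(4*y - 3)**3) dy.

1620

Let u = 4*y - 3, so du = 4 dy. When y = 0, u = -3; when y = 3, u = 9.
The integral becomes ∫ u**3 du from -3 to 9, with antiderivative u**4/4.
Back in y: F(y) = (4*y - 3)**4/4.
Then F(3) - F(0) = (6561/4) - (81/4) = 1620.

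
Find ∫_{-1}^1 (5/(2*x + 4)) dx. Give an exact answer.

An antiderivative is F(x) = 5*log(2*x + 4)/2.
Then F(1) - F(-1) = (5*log(6)/2) - (5*log(2)/2) = 5*log(3)/2.

5*log(3)/2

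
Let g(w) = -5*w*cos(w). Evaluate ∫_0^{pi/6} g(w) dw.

Integrate by parts once (u = w, dv = -5*cos(w) dw).
An antiderivative is F(w) = -5*w*sin(w) - 5*cos(w).
Then F(pi/6) - F(0) = (-5*sqrt(3)/2 - 5*pi/12) - (-5) = -5*sqrt(3)/2 - 5*pi/12 + 5.

-5*sqrt(3)/2 - 5*pi/12 + 5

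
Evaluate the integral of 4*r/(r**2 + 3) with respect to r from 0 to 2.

Let u = r**2 + 3, so du = 2*r dr. When r = 0, u = 3; when r = 2, u = 7.
The integral becomes 2·∫ 1/u du from 3 to 7, with antiderivative 2*log(u).
Back in r: F(r) = 2*log(r**2 + 3).
Then F(2) - F(0) = (log(49)) - (log(9)) = log(49/9).

log(49/9)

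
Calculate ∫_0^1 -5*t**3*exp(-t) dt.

-30 + 80*exp(-1)

Integrate by parts 3 times (u = t^3, dv = -5*exp(-t) dt).
An antiderivative is F(t) = (5*t**3 + 15*t**2 + 30*t + 30)*exp(-t).
Then F(1) - F(0) = (80*exp(-1)) - (30) = -30 + 80*exp(-1).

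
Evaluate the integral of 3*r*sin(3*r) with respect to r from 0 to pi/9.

-pi/18 + sqrt(3)/6

Integrate by parts once (u = r, dv = 3*sin(3*r) dr).
An antiderivative is F(r) = -r*cos(3*r) + sin(3*r)/3.
Then F(pi/9) - F(0) = (-pi/18 + sqrt(3)/6) - (0) = -pi/18 + sqrt(3)/6.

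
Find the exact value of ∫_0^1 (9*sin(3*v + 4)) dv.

-3*cos(7) + 3*cos(4)

Let u = 3*v + 4, so du = 3 dv. When v = 0, u = 4; when v = 1, u = 7.
The integral becomes 3·∫ sin(u) du from 4 to 7, with antiderivative -3*cos(u).
Back in v: F(v) = -3*cos(3*v + 4).
Then F(1) - F(0) = (-3*cos(7)) - (-3*cos(4)) = -3*cos(7) + 3*cos(4).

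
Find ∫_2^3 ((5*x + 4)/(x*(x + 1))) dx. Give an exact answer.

Factor the denominator: x**2 + x = (x + 1)x.
Partial fractions: (5*x + 4)/(x*(x + 1)) = 1/(x + 1) + 4/x.
An antiderivative is F(x) = 4*log(x) + log(x + 1).
Then F(3) - F(2) = (2*log(2) + 4*log(3)) - (log(48)) = log(27/4).

log(27/4)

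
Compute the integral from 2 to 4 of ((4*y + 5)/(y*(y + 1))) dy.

log(96/5)

Factor the denominator: y**2 + y = (y + 1)y.
Partial fractions: (4*y + 5)/(y*(y + 1)) = -1/(y + 1) + 5/y.
An antiderivative is F(y) = 5*log(y) - log(y + 1).
Then F(4) - F(2) = (-log(5) + 10*log(2)) - (log(32/3)) = log(96/5).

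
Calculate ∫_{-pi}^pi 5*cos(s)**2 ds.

5*pi

Use the identity cos^2(s) = (1 + cos(2*s))/2.
An antiderivative is F(s) = 5*s/2 + 5*sin(2*s)/4.
Then F(pi) - F(-pi) = (5*pi/2) - (-5*pi/2) = 5*pi.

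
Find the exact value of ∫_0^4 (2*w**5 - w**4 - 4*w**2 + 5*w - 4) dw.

By the power rule, an antiderivative is F(w) = w**6/3 - w**5/5 - 4*w**3/3 + 5*w**2/2 - 4*w.
Then F(4) - F(0) = (5496/5) - (0) = 5496/5.

5496/5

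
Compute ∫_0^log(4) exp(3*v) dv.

Let u = exp(v), so du = exp(v) dv. When v = 0, u = 1; when v = log(4), u = 4.
The integral becomes ∫ u**2 du from 1 to 4, with antiderivative u**3/3.
Back in v: F(v) = exp(3*v)/3.
Then F(log(4)) - F(0) = (64/3) - (1/3) = 21.

21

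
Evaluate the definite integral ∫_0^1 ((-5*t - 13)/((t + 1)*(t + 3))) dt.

Factor the denominator: t**2 + 4*t + 3 = (t + 3)(t + 1).
Partial fractions: (-5*t - 13)/((t + 1)*(t + 3)) = -1/(t + 3) - 4/(t + 1).
An antiderivative is F(t) = -4*log(t + 1) - log(t + 3).
Then F(1) - F(0) = (-log(64)) - (-log(3)) = log(3/64).

log(3/64)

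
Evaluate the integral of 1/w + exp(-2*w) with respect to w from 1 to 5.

-exp(-10)/2 + exp(-2)/2 + log(5)

An antiderivative is F(w) = log(w) - exp(-2*w)/2.
Then F(5) - F(1) = (-exp(-10)/2 + log(5)) - (-exp(-2)/2) = -exp(-10)/2 + exp(-2)/2 + log(5).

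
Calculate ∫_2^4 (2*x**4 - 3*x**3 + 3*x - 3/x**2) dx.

By the power rule, an antiderivative is F(x) = 2*x**5/5 - 3*x**4/4 + 3*x**2/2 + 3/x.
Then F(4) - F(2) = (4847/20) - (83/10) = 4681/20.

4681/20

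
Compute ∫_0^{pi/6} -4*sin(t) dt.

An antiderivative is F(t) = 4*cos(t).
Then F(pi/6) - F(0) = (2*sqrt(3)) - (4) = -4 + 2*sqrt(3).

-4 + 2*sqrt(3)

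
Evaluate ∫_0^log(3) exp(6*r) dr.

Let u = exp(r), so du = exp(r) dr. When r = 0, u = 1; when r = log(3), u = 3.
The integral becomes ∫ u**5 du from 1 to 3, with antiderivative u**6/6.
Back in r: F(r) = exp(6*r)/6.
Then F(log(3)) - F(0) = (243/2) - (1/6) = 364/3.

364/3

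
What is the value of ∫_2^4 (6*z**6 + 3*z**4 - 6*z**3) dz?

By the power rule, an antiderivative is F(z) = 6*z**7/7 + 3*z**5/5 - 3*z**4/2.
Then F(4) - F(2) = (499584/35) - (3672/35) = 495912/35.

495912/35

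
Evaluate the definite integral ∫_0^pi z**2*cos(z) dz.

Integrate by parts twice (u = z^2, dv = cos(z) dz).
An antiderivative is F(z) = z**2*sin(z) + 2*z*cos(z) - 2*sin(z).
Then F(pi) - F(0) = (-2*pi) - (0) = -2*pi.

-2*pi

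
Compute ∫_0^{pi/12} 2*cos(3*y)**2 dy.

1/6 + pi/12

Use the identity cos^2(3*y) = (1 + cos(6*y))/2.
An antiderivative is F(y) = y + sin(6*y)/6.
Then F(pi/12) - F(0) = (1/6 + pi/12) - (0) = 1/6 + pi/12.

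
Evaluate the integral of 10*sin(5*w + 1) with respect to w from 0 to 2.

Let u = 5*w + 1, so du = 5 dw. When w = 0, u = 1; when w = 2, u = 11.
The integral becomes 2·∫ sin(u) du from 1 to 11, with antiderivative -2*cos(u).
Back in w: F(w) = -2*cos(5*w + 1).
Then F(2) - F(0) = (-2*cos(11)) - (-2*cos(1)) = -2*cos(11) + 2*cos(1).

-2*cos(11) + 2*cos(1)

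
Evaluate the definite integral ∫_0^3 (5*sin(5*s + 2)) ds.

cos(2) - cos(17)

Let u = 5*s + 2, so du = 5 ds. When s = 0, u = 2; when s = 3, u = 17.
The integral becomes ∫ sin(u) du from 2 to 17, with antiderivative -cos(u).
Back in s: F(s) = -cos(5*s + 2).
Then F(3) - F(0) = (-cos(17)) - (-cos(2)) = cos(2) - cos(17).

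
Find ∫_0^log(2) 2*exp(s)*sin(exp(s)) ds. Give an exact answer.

-2*cos(2) + 2*cos(1)

Let u = exp(s), so du = exp(s) ds. When s = 0, u = 1; when s = log(2), u = 2.
The integral becomes 2·∫ sin(u) du from 1 to 2, with antiderivative -2*cos(u).
Back in s: F(s) = -2*cos(exp(s)).
Then F(log(2)) - F(0) = (-2*cos(2)) - (-2*cos(1)) = -2*cos(2) + 2*cos(1).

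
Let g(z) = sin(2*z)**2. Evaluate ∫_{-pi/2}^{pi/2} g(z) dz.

Use the identity sin^2(2*z) = (1 - cos(4*z))/2.
An antiderivative is F(z) = z/2 - sin(4*z)/8.
Then F(pi/2) - F(-pi/2) = (pi/4) - (-pi/4) = pi/2.

pi/2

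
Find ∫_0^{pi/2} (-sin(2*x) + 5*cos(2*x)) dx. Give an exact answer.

An antiderivative is F(x) = 5*sin(2*x)/2 + cos(2*x)/2.
Then F(pi/2) - F(0) = (-1/2) - (1/2) = -1.

-1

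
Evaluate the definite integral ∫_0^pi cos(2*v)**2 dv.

Use the identity cos^2(2*v) = (1 + cos(4*v))/2.
An antiderivative is F(v) = v/2 + sin(4*v)/8.
Then F(pi) - F(0) = (pi/2) - (0) = pi/2.

pi/2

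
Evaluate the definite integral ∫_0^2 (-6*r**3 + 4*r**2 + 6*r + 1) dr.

By the power rule, an antiderivative is F(r) = -3*r**4/2 + 4*r**3/3 + 3*r**2 + r.
Then F(2) - F(0) = (2/3) - (0) = 2/3.

2/3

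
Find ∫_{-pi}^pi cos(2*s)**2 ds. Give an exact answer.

pi

Use the identity cos^2(2*s) = (1 + cos(4*s))/2.
An antiderivative is F(s) = s/2 + sin(4*s)/8.
Then F(pi) - F(-pi) = (pi/2) - (-pi/2) = pi.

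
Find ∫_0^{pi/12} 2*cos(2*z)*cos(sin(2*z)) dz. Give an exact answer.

Let u = sin(2*z), so du = 2*cos(2*z) dz. When z = 0, u = 0; when z = pi/12, u = 1/2.
The integral becomes ∫ cos(u) du from 0 to 1/2, with antiderivative sin(u).
Back in z: F(z) = sin(sin(2*z)).
Then F(pi/12) - F(0) = (sin(1/2)) - (0) = sin(1/2).

sin(1/2)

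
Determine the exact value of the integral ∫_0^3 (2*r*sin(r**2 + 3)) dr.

Let u = r**2 + 3, so du = 2*r dr. When r = 0, u = 3; when r = 3, u = 12.
The integral becomes ∫ sin(u) du from 3 to 12, with antiderivative -cos(u).
Back in r: F(r) = -cos(r**2 + 3).
Then F(3) - F(0) = (-cos(12)) - (-cos(3)) = cos(3) - cos(12).

cos(3) - cos(12)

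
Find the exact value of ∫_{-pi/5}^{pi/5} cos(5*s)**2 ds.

pi/5

Use the identity cos^2(5*s) = (1 + cos(10*s))/2.
An antiderivative is F(s) = s/2 + sin(10*s)/20.
Then F(pi/5) - F(-pi/5) = (pi/10) - (-pi/10) = pi/5.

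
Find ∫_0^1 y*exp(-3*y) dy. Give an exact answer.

Integrate by parts once (u = y, dv = exp(-3*y) dy).
An antiderivative is F(y) = (-3*y - 1)*exp(-3*y)/9.
Then F(1) - F(0) = (-4*exp(-3)/9) - (-1/9) = (-4 + exp(3))*exp(-3)/9.

(-4 + exp(3))*exp(-3)/9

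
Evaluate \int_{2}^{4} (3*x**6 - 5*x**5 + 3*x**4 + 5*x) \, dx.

148122/35

By the power rule, an antiderivative is F(x) = 3*x**7/7 - 5*x**6/6 + 3*x**5/5 + 5*x**2/2.
Then F(4) - F(2) = (447592/105) - (3226/105) = 148122/35.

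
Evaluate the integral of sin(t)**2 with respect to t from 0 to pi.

pi/2

Use the identity sin^2(t) = (1 - cos(2*t))/2.
An antiderivative is F(t) = t/2 - sin(2*t)/4.
Then F(pi) - F(0) = (pi/2) - (0) = pi/2.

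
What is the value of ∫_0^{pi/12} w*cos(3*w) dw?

Integrate by parts once (u = w, dv = cos(3*w) dw).
An antiderivative is F(w) = w*sin(3*w)/3 + cos(3*w)/9.
Then F(pi/12) - F(0) = (sqrt(2)*(pi + 4)/72) - (1/9) = -1/9 + sqrt(2)*pi/72 + sqrt(2)/18.

-1/9 + sqrt(2)*pi/72 + sqrt(2)/18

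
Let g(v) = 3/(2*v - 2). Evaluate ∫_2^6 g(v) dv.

3*log(5)/2

An antiderivative is F(v) = 3*log(2*v - 2)/2.
Then F(6) - F(2) = (3*log(10)/2) - (3*log(2)/2) = 3*log(5)/2.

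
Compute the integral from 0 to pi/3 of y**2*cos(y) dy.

-sqrt(3) + sqrt(3)*pi**2/18 + pi/3

Integrate by parts twice (u = y^2, dv = cos(y) dy).
An antiderivative is F(y) = y**2*sin(y) + 2*y*cos(y) - 2*sin(y).
Then F(pi/3) - F(0) = (-sqrt(3) + sqrt(3)*pi**2/18 + pi/3) - (0) = -sqrt(3) + sqrt(3)*pi**2/18 + pi/3.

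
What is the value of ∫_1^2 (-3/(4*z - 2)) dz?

An antiderivative is F(z) = -3*log(4*z - 2)/4.
Then F(2) - F(1) = (-3*log(6)/4) - (-3*log(2)/4) = -3*log(3)/4.

-3*log(3)/4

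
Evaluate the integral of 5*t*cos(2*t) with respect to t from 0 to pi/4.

Integrate by parts once (u = t, dv = 5*cos(2*t) dt).
An antiderivative is F(t) = 5*t*sin(2*t)/2 + 5*cos(2*t)/4.
Then F(pi/4) - F(0) = (5*pi/8) - (5/4) = -5/4 + 5*pi/8.

-5/4 + 5*pi/8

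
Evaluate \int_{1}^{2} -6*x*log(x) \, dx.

9/2 - 12*log(2)

Integrate by parts once (u = ln x, dv = -6*x dx).
An antiderivative is F(x) = -3*x**2*(2*log(x) - 1)/2.
Then F(2) - F(1) = (6 - 12*log(2)) - (3/2) = 9/2 - 12*log(2).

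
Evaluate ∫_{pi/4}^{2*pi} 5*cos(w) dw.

An antiderivative is F(w) = 5*sin(w).
Then F(2*pi) - F(pi/4) = (0) - (5*sqrt(2)/2) = -5*sqrt(2)/2.

-5*sqrt(2)/2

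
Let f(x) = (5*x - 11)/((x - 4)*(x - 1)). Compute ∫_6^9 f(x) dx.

log(40)

Factor the denominator: x**2 - 5*x + 4 = (x - 1)(x - 4).
Partial fractions: (5*x - 11)/((x - 4)*(x - 1)) = 2/(x - 1) + 3/(x - 4).
An antiderivative is F(x) = 3*log(x - 4) + 2*log(x - 1).
Then F(9) - F(6) = (6*log(2) + 3*log(5)) - (3*log(2) + 2*log(5)) = log(40).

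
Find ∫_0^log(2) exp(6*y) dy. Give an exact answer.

21/2

Let u = exp(y), so du = exp(y) dy. When y = 0, u = 1; when y = log(2), u = 2.
The integral becomes ∫ u**5 du from 1 to 2, with antiderivative u**6/6.
Back in y: F(y) = exp(6*y)/6.
Then F(log(2)) - F(0) = (32/3) - (1/6) = 21/2.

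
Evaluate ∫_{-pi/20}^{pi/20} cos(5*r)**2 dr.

1/10 + pi/20

Use the identity cos^2(5*r) = (1 + cos(10*r))/2.
An antiderivative is F(r) = r/2 + sin(10*r)/20.
Then F(pi/20) - F(-pi/20) = (1/20 + pi/40) - (-pi/40 - 1/20) = 1/10 + pi/20.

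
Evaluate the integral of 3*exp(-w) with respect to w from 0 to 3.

An antiderivative is F(w) = -3*exp(-w).
Then F(3) - F(0) = (-3*exp(-3)) - (-3) = 3 - 3*exp(-3).

3 - 3*exp(-3)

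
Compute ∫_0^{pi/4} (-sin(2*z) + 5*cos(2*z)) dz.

An antiderivative is F(z) = 5*sin(2*z)/2 + cos(2*z)/2.
Then F(pi/4) - F(0) = (5/2) - (1/2) = 2.

2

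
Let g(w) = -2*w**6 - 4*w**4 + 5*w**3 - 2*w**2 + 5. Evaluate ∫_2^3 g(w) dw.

By the power rule, an antiderivative is F(w) = -2*w**7/7 - 4*w**5/5 + 5*w**4/4 - 2*w**3/3 + 5*w.
Then F(3) - F(2) = (-100941/140) - (-3938/105) = -287071/420.

-287071/420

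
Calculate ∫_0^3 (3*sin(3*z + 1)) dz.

Let u = 3*z + 1, so du = 3 dz. When z = 0, u = 1; when z = 3, u = 10.
The integral becomes ∫ sin(u) du from 1 to 10, with antiderivative -cos(u).
Back in z: F(z) = -cos(3*z + 1).
Then F(3) - F(0) = (-cos(10)) - (-cos(1)) = cos(1) - cos(10).

cos(1) - cos(10)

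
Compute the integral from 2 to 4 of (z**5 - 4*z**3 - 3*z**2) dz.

376

By the power rule, an antiderivative is F(z) = z**6/6 - z**4 - z**3.
Then F(4) - F(2) = (1088/3) - (-40/3) = 376.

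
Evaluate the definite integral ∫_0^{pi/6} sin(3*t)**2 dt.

Use the identity sin^2(3*t) = (1 - cos(6*t))/2.
An antiderivative is F(t) = t/2 - sin(6*t)/12.
Then F(pi/6) - F(0) = (pi/12) - (0) = pi/12.

pi/12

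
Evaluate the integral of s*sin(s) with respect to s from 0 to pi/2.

Integrate by parts once (u = s, dv = sin(s) ds).
An antiderivative is F(s) = -s*cos(s) + sin(s).
Then F(pi/2) - F(0) = (1) - (0) = 1.

1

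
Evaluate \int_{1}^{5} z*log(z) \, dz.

Integrate by parts once (u = ln z, dv = z dz).
An antiderivative is F(z) = z**2*(2*log(z) - 1)/4.
Then F(5) - F(1) = (-25/4 + 25*log(5)/2) - (-1/4) = -6 + 25*log(5)/2.

-6 + 25*log(5)/2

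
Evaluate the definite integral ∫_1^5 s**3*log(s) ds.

Integrate by parts once (u = ln s, dv = s**3 ds).
An antiderivative is F(s) = s**4*(4*log(s) - 1)/16.
Then F(5) - F(1) = (-625/16 + 625*log(5)/4) - (-1/16) = -39 + 625*log(5)/4.

-39 + 625*log(5)/4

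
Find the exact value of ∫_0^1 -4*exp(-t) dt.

-4 + 4*exp(-1)

An antiderivative is F(t) = 4*exp(-t).
Then F(1) - F(0) = (4*exp(-1)) - (4) = -4 + 4*exp(-1).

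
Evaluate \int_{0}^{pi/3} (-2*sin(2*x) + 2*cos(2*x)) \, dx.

-3/2 + sqrt(3)/2

An antiderivative is F(x) = sin(2*x) + cos(2*x).
Then F(pi/3) - F(0) = (-1/2 + sqrt(3)/2) - (1) = -3/2 + sqrt(3)/2.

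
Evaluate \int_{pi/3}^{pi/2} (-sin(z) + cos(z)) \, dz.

An antiderivative is F(z) = sin(z) + cos(z).
Then F(pi/2) - F(pi/3) = (1) - (1/2 + sqrt(3)/2) = 1/2 - sqrt(3)/2.

1/2 - sqrt(3)/2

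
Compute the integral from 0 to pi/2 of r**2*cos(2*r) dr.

-pi/4

Integrate by parts twice (u = r^2, dv = cos(2*r) dr).
An antiderivative is F(r) = r**2*sin(2*r)/2 + r*cos(2*r)/2 - sin(2*r)/4.
Then F(pi/2) - F(0) = (-pi/4) - (0) = -pi/4.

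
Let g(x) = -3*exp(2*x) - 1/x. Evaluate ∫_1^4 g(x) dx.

An antiderivative is F(x) = -3*exp(2*x)/2 - log(x).
Then F(4) - F(1) = (-3*exp(8)/2 - log(4)) - (-3*exp(2)/2) = -3*exp(8)/2 - log(4) + 3*exp(2)/2.

-3*exp(8)/2 - log(4) + 3*exp(2)/2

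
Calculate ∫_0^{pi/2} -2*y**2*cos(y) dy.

Integrate by parts twice (u = y^2, dv = -2*cos(y) dy).
An antiderivative is F(y) = -2*y**2*sin(y) - 4*y*cos(y) + 4*sin(y).
Then F(pi/2) - F(0) = (4 - pi**2/2) - (0) = 4 - pi**2/2.

4 - pi**2/2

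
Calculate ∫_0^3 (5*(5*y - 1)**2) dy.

Let u = 5*y - 1, so du = 5 dy. When y = 0, u = -1; when y = 3, u = 14.
The integral becomes ∫ u**2 du from -1 to 14, with antiderivative u**3/3.
Back in y: F(y) = (5*y - 1)**3/3.
Then F(3) - F(0) = (2744/3) - (-1/3) = 915.

915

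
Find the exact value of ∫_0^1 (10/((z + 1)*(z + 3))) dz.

Factor the denominator: z**2 + 4*z + 3 = (z + 3)(z + 1).
Partial fractions: 10/((z + 1)*(z + 3)) = -5/(z + 3) + 5/(z + 1).
An antiderivative is F(z) = 5*log(z + 1) - 5*log(z + 3).
Then F(1) - F(0) = (-log(32)) - (-5*log(3)) = -5*log(2) + 5*log(3).

-5*log(2) + 5*log(3)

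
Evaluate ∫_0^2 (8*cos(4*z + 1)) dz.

Let u = 4*z + 1, so du = 4 dz. When z = 0, u = 1; when z = 2, u = 9.
The integral becomes 2·∫ cos(u) du from 1 to 9, with antiderivative 2*sin(u).
Back in z: F(z) = 2*sin(4*z + 1).
Then F(2) - F(0) = (2*sin(9)) - (2*sin(1)) = -2*sin(1) + 2*sin(9).

-2*sin(1) + 2*sin(9)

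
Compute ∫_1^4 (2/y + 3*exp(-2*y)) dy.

-3*exp(-8)/2 + 3*exp(-2)/2 + 4*log(2)

An antiderivative is F(y) = 2*log(y) - 3*exp(-2*y)/2.
Then F(4) - F(1) = (-3*exp(-8)/2 + 4*log(2)) - (-3*exp(-2)/2) = -3*exp(-8)/2 + 3*exp(-2)/2 + 4*log(2).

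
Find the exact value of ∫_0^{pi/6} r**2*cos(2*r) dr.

-sqrt(3)/8 + sqrt(3)*pi**2/144 + pi/24

Integrate by parts twice (u = r^2, dv = cos(2*r) dr).
An antiderivative is F(r) = r**2*sin(2*r)/2 + r*cos(2*r)/2 - sin(2*r)/4.
Then F(pi/6) - F(0) = (-sqrt(3)/8 + sqrt(3)*pi**2/144 + pi/24) - (0) = -sqrt(3)/8 + sqrt(3)*pi**2/144 + pi/24.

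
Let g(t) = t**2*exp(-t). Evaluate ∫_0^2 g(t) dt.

2 - 10*exp(-2)

Integrate by parts twice (u = t^2, dv = exp(-t) dt).
An antiderivative is F(t) = (-t**2 - 2*t - 2)*exp(-t).
Then F(2) - F(0) = (-10*exp(-2)) - (-2) = 2 - 10*exp(-2).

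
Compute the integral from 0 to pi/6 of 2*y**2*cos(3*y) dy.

Integrate by parts twice (u = y^2, dv = 2*cos(3*y) dy).
An antiderivative is F(y) = 2*y**2*sin(3*y)/3 + 4*y*cos(3*y)/9 - 4*sin(3*y)/27.
Then F(pi/6) - F(0) = (-4/27 + pi**2/54) - (0) = -4/27 + pi**2/54.

-4/27 + pi**2/54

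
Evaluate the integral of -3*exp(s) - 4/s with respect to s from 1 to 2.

-3*exp(2) - log(16) + 3*exp(1)

An antiderivative is F(s) = -3*exp(s) - 4*log(s).
Then F(2) - F(1) = (-3*exp(2) - log(16)) - (-3*exp(1)) = -3*exp(2) - log(16) + 3*exp(1).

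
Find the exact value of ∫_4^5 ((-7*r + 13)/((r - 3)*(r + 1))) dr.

-5*log(3) - 7*log(2) + 5*log(5)

Factor the denominator: r**2 - 2*r - 3 = (r + 1)(r - 3).
Partial fractions: (-7*r + 13)/((r - 3)*(r + 1)) = -5/(r + 1) - 2/(r - 3).
An antiderivative is F(r) = -2*log(r - 3) - 5*log(r + 1).
Then F(5) - F(4) = (-5*log(3) - 7*log(2)) - (-5*log(5)) = -5*log(3) - 7*log(2) + 5*log(5).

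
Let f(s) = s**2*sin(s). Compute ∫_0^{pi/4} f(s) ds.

-2 - sqrt(2)*pi**2/32 + sqrt(2)*pi/4 + sqrt(2)

Integrate by parts twice (u = s^2, dv = sin(s) ds).
An antiderivative is F(s) = -s**2*cos(s) + 2*s*sin(s) + 2*cos(s).
Then F(pi/4) - F(0) = (sqrt(2)*(-pi**2 + 8*pi + 32)/32) - (2) = -2 - sqrt(2)*pi**2/32 + sqrt(2)*pi/4 + sqrt(2).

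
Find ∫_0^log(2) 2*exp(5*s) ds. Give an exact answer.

Let u = exp(s), so du = exp(s) ds. When s = 0, u = 1; when s = log(2), u = 2.
The integral becomes 2·∫ u**4 du from 1 to 2, with antiderivative 2*u**5/5.
Back in s: F(s) = 2*exp(5*s)/5.
Then F(log(2)) - F(0) = (64/5) - (2/5) = 62/5.

62/5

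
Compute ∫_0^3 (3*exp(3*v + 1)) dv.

-exp(1) + exp(10)

Let u = 3*v + 1, so du = 3 dv. When v = 0, u = 1; when v = 3, u = 10.
The integral becomes ∫ exp(u) du from 1 to 10, with antiderivative exp(u).
Back in v: F(v) = exp(3*v + 1).
Then F(3) - F(0) = (exp(10)) - (exp(1)) = -exp(1) + exp(10).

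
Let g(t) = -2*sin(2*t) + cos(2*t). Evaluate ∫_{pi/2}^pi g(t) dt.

An antiderivative is F(t) = sin(2*t)/2 + cos(2*t).
Then F(pi) - F(pi/2) = (1) - (-1) = 2.

2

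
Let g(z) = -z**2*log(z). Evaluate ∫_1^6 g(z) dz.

Integrate by parts once (u = ln z, dv = -z**2 dz).
An antiderivative is F(z) = -z**3*(3*log(z) - 1)/9.
Then F(6) - F(1) = (-72*log(3) - 72*log(2) + 24) - (1/9) = -72*log(3) - 72*log(2) + 215/9.

-72*log(3) - 72*log(2) + 215/9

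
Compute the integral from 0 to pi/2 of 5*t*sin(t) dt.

Integrate by parts once (u = t, dv = 5*sin(t) dt).
An antiderivative is F(t) = -5*t*cos(t) + 5*sin(t).
Then F(pi/2) - F(0) = (5) - (0) = 5.

5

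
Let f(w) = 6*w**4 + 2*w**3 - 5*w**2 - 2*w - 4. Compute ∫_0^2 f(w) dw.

By the power rule, an antiderivative is F(w) = 6*w**5/5 + w**4/2 - 5*w**3/3 - w**2 - 4*w.
Then F(2) - F(0) = (316/15) - (0) = 316/15.

316/15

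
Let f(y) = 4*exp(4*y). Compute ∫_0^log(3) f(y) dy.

80

Let u = exp(y), so du = exp(y) dy. When y = 0, u = 1; when y = log(3), u = 3.
The integral becomes 4·∫ u**3 du from 1 to 3, with antiderivative u**4.
Back in y: F(y) = exp(4*y).
Then F(log(3)) - F(0) = (81) - (1) = 80.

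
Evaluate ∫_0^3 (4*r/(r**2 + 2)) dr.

-2*log(2) + 2*log(11)

Let u = r**2 + 2, so du = 2*r dr. When r = 0, u = 2; when r = 3, u = 11.
The integral becomes 2·∫ 1/u du from 2 to 11, with antiderivative 2*log(u).
Back in r: F(r) = 2*log(r**2 + 2).
Then F(3) - F(0) = (2*log(11)) - (log(4)) = -2*log(2) + 2*log(11).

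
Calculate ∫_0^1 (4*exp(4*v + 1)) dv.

Let u = 4*v + 1, so du = 4 dv. When v = 0, u = 1; when v = 1, u = 5.
The integral becomes ∫ exp(u) du from 1 to 5, with antiderivative exp(u).
Back in v: F(v) = exp(4*v + 1).
Then F(1) - F(0) = (exp(5)) - (exp(1)) = -exp(1) + exp(5).

-exp(1) + exp(5)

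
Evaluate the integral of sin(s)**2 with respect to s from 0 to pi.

pi/2

Use the identity sin^2(s) = (1 - cos(2*s))/2.
An antiderivative is F(s) = s/2 - sin(2*s)/4.
Then F(pi) - F(0) = (pi/2) - (0) = pi/2.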